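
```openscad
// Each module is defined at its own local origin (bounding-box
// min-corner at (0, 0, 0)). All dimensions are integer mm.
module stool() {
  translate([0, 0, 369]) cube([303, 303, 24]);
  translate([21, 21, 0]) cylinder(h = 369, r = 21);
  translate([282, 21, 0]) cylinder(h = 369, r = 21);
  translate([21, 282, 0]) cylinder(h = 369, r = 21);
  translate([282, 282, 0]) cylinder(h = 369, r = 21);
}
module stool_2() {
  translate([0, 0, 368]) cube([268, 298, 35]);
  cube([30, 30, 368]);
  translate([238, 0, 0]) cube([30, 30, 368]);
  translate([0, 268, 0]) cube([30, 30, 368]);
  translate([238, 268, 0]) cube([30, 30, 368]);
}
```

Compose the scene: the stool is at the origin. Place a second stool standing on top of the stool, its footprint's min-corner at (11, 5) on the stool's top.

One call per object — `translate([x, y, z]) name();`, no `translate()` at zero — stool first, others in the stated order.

stool();
translate([11, 5, 393]) stool_2();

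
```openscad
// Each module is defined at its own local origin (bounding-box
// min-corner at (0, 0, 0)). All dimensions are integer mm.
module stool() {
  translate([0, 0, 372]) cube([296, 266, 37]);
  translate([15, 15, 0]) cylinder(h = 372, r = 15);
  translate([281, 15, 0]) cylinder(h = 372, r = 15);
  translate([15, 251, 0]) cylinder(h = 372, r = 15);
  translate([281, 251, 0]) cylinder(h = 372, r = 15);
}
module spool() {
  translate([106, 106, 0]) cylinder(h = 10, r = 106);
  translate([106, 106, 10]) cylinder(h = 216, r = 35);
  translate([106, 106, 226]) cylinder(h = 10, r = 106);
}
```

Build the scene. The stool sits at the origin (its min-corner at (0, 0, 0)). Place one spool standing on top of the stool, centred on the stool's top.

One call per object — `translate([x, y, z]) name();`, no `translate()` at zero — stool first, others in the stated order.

stool();
translate([42, 27, 409]) spool();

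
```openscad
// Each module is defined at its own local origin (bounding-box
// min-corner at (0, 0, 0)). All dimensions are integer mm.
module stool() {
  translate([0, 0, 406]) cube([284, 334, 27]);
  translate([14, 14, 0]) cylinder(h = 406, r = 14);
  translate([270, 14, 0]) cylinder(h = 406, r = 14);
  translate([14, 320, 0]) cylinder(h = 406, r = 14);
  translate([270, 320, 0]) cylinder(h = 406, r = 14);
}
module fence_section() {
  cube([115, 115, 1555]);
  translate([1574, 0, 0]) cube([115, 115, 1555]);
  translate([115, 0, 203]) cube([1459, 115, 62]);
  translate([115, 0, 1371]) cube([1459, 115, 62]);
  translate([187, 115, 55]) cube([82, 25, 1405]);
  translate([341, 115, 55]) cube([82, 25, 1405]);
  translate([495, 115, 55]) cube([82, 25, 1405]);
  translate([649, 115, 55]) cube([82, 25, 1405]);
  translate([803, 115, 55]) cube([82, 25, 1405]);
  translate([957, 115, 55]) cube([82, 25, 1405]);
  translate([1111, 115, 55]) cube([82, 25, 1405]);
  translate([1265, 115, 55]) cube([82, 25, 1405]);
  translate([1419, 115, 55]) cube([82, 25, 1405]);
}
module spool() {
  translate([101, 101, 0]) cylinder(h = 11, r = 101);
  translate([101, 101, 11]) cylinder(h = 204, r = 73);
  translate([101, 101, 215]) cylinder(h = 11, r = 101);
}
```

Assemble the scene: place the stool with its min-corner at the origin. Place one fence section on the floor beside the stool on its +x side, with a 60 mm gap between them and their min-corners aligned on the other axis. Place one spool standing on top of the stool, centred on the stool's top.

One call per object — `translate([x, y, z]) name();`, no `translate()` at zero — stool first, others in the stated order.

stool();
translate([344, 0, 0]) fence_section();
translate([41, 66, 433]) spool();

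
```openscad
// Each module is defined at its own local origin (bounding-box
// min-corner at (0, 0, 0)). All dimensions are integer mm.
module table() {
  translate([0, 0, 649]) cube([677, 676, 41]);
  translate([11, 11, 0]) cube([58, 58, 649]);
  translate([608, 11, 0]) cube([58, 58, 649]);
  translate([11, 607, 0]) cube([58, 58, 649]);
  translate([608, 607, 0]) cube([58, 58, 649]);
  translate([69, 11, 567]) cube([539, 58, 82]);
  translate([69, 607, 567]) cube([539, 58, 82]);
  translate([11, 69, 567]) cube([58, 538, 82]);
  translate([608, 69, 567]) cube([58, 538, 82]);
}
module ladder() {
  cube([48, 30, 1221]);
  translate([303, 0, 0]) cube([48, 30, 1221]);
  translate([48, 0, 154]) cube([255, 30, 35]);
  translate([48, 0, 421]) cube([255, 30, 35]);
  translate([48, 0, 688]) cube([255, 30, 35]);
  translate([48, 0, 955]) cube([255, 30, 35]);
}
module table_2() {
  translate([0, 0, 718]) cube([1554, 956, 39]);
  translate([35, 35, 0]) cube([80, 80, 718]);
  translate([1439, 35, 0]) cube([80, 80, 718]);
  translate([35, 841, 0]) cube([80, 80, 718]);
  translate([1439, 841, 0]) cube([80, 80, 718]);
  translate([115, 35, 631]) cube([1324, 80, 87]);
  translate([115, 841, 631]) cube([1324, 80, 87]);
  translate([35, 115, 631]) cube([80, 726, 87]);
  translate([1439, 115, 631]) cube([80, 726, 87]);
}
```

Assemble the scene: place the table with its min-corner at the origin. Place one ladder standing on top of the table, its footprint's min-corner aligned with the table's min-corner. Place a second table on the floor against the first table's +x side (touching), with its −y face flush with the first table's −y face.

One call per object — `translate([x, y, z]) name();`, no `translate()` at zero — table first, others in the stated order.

table();
translate([0, 0, 690]) ladder();
translate([677, 0, 0]) table_2();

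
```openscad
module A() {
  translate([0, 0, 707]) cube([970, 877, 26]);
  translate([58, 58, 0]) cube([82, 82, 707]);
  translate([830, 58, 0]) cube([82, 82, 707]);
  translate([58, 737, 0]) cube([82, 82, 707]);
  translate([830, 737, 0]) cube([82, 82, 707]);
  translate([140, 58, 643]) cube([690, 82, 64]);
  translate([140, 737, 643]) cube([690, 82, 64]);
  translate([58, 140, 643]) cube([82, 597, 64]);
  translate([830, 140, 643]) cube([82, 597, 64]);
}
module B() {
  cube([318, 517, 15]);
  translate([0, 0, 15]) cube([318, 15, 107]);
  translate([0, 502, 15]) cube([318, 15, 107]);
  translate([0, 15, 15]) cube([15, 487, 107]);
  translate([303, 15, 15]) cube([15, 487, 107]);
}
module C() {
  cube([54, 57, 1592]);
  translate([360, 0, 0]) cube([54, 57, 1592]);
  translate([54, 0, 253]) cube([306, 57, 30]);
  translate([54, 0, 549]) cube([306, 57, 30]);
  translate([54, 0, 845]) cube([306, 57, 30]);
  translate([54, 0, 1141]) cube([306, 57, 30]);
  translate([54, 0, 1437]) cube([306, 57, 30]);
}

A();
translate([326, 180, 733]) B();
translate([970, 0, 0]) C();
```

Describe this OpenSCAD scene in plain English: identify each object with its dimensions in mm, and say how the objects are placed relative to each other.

A is a table: top 970 mm (x) × 877 mm (y), 26 mm thick, upper face at z = 733 mm, on four 82×82 mm square legs, each inset 58 mm from the nearest pair of top edges, running from z = 0 to the bottom of the top. Four apron rails, 82 mm thick and 64 mm tall, run between adjacent legs with their top edges flush with the underside of the top and their outer faces flush with the legs' outer faces.

B is an open-topped rectangular box: outside dimensions 318×517×122 mm, with a uniform wall and base thickness of 15 mm. The base is a full 318×517 slab on the floor; four walls sit on top of the base. The front and back walls (the −y and +y sides) span the full width; the two side walls fit between them.

C is a straight ladder. Two 54×57 mm vertical rails, 1592 mm tall, stand 414 mm apart (outside-to-outside) with their front faces coplanar on the −y side. 5 rungs, each 57 mm deep and 30 mm tall, span between the inner faces of the rails, front faces flush with the rails. The lowest rung's underside is at z = 253 mm and rungs are spaced 296 mm apart (underside to underside).

The open box is on top of the table, centred. The ladder is against the table's +x side, with their −y faces flush.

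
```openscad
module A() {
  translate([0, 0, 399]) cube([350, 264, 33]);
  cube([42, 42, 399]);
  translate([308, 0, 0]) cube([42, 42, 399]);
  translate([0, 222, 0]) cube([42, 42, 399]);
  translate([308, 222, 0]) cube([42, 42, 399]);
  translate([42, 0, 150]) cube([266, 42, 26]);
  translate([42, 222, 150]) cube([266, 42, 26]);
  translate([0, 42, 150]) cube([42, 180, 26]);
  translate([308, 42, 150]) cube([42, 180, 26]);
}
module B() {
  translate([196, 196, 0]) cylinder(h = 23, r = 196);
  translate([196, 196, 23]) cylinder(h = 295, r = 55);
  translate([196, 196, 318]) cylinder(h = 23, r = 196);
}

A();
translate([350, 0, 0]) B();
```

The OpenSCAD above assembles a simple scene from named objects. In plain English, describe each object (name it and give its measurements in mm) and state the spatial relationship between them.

A is a simple wooden stool: a rectangular seat 350 mm (x) by 264 mm (y), 33 mm thick, top face at z = 432 mm, on four square legs, each 42×42 mm in cross-section. The legs rest on z = 0, each flush with a corner of the seat. Four stretchers, 42 mm wide and 26 mm tall, connect adjacent legs with their undersides at z = 150 mm, each running between the inner faces of the legs it joins and aligned with the legs' outer faces on the other axis.

B is a spool: two coaxial disc flanges of radius 196 mm and thickness 23 mm, joined by a core cylinder of radius 55 mm and height 295 mm. The lower flange rests on z = 0 and the three cylinders share a vertical axis.

The spool is against the stool's +x side, with their −y faces flush.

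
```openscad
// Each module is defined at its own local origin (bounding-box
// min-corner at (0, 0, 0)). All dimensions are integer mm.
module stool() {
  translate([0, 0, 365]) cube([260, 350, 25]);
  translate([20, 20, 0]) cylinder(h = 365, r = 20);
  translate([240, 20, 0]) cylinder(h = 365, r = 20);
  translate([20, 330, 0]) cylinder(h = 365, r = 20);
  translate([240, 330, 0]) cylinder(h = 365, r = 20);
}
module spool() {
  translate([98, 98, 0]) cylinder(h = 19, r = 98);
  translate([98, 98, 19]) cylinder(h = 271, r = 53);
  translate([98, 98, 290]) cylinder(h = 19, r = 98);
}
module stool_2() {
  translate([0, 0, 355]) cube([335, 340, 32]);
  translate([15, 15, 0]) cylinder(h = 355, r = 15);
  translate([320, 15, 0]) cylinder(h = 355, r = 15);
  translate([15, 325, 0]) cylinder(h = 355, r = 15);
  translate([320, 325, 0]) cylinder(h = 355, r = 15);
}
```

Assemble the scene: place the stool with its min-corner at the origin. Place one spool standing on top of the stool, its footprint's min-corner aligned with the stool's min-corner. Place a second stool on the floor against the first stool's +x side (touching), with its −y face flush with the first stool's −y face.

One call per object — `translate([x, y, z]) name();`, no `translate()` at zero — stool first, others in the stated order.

stool();
translate([0, 0, 390]) spool();
translate([260, 0, 0]) stool_2();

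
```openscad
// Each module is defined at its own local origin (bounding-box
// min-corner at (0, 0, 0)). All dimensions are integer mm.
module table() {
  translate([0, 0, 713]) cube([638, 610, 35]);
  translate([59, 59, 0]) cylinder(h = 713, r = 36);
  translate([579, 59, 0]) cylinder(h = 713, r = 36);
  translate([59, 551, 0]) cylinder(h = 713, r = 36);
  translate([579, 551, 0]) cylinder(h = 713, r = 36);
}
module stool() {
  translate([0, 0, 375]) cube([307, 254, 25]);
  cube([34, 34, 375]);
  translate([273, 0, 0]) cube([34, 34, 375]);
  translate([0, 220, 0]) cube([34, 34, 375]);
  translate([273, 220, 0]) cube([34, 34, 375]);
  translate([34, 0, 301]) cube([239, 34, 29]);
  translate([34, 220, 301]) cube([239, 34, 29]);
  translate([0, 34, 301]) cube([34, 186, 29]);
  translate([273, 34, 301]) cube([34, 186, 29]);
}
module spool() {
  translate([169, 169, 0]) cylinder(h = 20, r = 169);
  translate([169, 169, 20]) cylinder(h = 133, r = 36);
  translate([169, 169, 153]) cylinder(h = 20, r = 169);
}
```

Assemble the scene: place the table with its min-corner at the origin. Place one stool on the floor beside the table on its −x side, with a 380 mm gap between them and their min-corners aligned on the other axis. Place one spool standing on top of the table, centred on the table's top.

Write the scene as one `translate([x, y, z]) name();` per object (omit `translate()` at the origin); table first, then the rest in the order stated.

table();
translate([-687, 0, 0]) stool();
translate([150, 136, 748]) spool();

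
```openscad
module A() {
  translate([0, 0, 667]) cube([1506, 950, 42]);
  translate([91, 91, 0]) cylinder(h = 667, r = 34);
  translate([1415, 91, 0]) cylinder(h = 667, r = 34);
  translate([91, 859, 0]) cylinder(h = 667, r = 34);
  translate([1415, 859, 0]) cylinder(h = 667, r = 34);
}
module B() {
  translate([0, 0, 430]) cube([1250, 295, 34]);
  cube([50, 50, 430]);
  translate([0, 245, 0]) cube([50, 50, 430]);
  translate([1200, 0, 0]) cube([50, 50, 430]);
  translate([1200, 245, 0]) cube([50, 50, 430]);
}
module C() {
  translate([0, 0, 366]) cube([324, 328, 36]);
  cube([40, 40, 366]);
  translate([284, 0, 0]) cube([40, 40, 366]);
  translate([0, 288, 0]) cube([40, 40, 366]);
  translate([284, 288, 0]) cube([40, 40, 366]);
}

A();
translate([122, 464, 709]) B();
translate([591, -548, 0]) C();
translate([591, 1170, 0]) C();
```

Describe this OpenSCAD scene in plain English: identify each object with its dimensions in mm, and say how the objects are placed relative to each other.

A is a table: top 1506 mm (x) × 950 mm (y), 42 mm thick, upper face at z = 709 mm, on four round legs of 68 mm diameter, each leg's bounding box inset 57 mm from the nearest pair of top edges, running from z = 0 to the bottom of the top.

B is a long wooden bench with a 1250 mm (x) × 295 mm (y) seat, 34 mm thick, its top surface 464 mm above the floor. Four 50 mm square legs at the seat corners, flush with the edges, run from z = 0 to the seat underside.

C is a four-legged stool. The seat is a 324×328×36 mm slab whose top surface is at z = 402 mm; four square legs, each 40×40 mm in cross-section, run from the floor (z = 0) to the underside of the seat, each flush with a corner of the seat.

The bench is on top of the table. Two stools sit around the table at the −y, +y sides.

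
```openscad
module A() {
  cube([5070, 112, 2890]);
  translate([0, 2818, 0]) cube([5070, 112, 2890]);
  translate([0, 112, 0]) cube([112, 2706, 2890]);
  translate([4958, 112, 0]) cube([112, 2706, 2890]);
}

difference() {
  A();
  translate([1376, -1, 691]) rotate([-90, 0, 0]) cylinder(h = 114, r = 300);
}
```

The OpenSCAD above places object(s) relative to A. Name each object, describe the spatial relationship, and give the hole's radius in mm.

The subtracted cylinder has r = 300 mm.

A is a house frame. The house frame has a circular hole through its front wall. The hole's radius is 300 mm.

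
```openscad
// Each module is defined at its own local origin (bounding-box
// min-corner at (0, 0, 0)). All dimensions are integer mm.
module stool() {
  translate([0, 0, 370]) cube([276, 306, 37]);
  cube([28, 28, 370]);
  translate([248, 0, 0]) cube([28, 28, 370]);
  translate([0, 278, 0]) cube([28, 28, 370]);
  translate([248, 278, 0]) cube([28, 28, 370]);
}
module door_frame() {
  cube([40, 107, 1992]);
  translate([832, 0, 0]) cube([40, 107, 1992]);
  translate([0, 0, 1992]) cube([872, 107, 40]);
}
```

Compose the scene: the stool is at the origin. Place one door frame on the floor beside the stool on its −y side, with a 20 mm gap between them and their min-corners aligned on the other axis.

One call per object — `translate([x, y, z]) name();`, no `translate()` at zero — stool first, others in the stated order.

stool();
translate([0, -127, 0]) door_frame();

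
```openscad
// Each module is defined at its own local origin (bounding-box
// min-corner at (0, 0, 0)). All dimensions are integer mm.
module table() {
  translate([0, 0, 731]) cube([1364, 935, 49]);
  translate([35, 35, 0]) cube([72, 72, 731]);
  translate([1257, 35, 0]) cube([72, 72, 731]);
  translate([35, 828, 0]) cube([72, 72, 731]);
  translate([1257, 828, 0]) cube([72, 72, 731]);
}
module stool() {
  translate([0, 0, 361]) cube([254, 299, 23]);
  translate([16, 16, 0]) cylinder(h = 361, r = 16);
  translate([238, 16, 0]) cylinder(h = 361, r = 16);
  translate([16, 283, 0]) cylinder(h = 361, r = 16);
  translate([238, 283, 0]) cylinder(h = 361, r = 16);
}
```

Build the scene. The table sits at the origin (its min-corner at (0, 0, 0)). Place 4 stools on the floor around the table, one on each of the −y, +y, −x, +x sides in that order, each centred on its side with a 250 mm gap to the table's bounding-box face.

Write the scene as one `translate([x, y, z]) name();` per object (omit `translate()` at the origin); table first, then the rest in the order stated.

table();
translate([555, -549, 0]) stool();
translate([555, 1185, 0]) stool();
translate([-504, 318, 0]) stool();
translate([1614, 318, 0]) stool();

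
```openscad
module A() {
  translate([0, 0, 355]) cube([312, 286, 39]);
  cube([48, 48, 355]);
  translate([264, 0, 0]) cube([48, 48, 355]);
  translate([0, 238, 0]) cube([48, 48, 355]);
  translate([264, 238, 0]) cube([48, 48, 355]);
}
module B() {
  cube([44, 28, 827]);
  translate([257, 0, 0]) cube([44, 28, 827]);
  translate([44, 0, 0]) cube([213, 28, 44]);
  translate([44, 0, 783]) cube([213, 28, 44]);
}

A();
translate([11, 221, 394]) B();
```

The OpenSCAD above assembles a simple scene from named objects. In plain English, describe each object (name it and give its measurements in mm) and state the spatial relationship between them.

A is a four-legged stool. The seat is a 312×286×39 mm slab whose top surface is at z = 394 mm; four square legs, each 48×48 mm in cross-section, run from the floor (z = 0) to the underside of the seat, each flush with a corner of the seat.

B is a picture frame with a 213×739 mm rectangular opening (x by z) and a uniform 44 mm border on every side. Frame depth is 28 mm along y. It is built from two vertical stiles running the full outside height and two horizontal rails spanning the gap between the stiles.

The picture frame is on top of the stool.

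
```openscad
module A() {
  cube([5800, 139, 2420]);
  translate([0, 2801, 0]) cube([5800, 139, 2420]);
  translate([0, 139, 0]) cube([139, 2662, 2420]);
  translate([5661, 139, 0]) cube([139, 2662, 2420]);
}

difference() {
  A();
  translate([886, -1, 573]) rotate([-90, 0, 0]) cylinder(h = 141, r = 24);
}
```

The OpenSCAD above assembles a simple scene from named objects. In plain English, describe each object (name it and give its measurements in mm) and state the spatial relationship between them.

A is the wall frame of a small rectangular building: four walls, each 2420 mm tall and 139 mm thick, enclosing a footprint 5800 mm (x) by 2940 mm (y) outside-to-outside, with no floor or roof. The front and back walls (the −y and +y sides) span the full width; the two side walls fit between them.

The house frame has a circular hole of radius 24 mm through its front wall, centred at (x = 886, z = 573).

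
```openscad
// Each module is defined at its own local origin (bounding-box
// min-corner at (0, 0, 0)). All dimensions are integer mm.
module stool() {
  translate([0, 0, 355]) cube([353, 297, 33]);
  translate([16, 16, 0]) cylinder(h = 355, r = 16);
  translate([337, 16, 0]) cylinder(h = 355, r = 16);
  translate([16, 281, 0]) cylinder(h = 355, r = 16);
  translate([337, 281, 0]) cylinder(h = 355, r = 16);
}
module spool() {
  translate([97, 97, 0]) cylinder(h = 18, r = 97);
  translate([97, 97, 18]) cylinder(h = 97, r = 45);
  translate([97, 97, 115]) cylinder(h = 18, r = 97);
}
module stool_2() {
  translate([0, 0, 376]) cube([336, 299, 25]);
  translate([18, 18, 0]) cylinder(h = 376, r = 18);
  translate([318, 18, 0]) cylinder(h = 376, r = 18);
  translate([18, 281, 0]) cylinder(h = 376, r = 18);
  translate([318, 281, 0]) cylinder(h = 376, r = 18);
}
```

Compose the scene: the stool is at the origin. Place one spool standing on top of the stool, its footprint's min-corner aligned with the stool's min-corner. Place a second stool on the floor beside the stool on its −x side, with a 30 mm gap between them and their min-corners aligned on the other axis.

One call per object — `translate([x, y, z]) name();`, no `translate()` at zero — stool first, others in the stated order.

stool();
translate([0, 0, 388]) spool();
translate([-366, 0, 0]) stool_2();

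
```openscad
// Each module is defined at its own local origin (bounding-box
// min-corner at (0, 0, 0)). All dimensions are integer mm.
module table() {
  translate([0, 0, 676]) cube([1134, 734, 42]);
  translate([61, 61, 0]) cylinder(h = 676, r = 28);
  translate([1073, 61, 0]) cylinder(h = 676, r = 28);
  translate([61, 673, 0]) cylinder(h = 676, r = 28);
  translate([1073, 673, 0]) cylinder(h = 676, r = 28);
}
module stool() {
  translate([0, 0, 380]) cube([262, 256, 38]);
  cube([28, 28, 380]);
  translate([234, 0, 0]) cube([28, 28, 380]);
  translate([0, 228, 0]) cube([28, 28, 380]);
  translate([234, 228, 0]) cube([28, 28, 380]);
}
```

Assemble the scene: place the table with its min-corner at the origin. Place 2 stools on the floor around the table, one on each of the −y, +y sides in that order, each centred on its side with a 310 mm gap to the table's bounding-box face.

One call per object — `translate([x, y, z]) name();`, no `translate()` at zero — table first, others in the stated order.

table();
translate([436, -566, 0]) stool();
translate([436, 1044, 0]) stool();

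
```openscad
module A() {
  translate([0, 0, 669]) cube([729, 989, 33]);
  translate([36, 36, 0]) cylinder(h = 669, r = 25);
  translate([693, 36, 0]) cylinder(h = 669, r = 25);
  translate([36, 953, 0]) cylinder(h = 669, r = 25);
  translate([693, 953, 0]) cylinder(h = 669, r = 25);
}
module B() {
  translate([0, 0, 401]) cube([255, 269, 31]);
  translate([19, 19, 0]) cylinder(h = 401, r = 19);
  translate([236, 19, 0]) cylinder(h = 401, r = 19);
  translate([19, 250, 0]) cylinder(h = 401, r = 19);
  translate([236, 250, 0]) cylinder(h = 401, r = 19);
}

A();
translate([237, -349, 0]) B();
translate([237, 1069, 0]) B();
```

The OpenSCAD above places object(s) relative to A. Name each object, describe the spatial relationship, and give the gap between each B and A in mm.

A is a table. B is a stool. Two stools sit around the table at the −y, +y sides. The gap between each stool and the table is 80 mm.

Each stool's nearest face is 80 mm from the table's bounding box.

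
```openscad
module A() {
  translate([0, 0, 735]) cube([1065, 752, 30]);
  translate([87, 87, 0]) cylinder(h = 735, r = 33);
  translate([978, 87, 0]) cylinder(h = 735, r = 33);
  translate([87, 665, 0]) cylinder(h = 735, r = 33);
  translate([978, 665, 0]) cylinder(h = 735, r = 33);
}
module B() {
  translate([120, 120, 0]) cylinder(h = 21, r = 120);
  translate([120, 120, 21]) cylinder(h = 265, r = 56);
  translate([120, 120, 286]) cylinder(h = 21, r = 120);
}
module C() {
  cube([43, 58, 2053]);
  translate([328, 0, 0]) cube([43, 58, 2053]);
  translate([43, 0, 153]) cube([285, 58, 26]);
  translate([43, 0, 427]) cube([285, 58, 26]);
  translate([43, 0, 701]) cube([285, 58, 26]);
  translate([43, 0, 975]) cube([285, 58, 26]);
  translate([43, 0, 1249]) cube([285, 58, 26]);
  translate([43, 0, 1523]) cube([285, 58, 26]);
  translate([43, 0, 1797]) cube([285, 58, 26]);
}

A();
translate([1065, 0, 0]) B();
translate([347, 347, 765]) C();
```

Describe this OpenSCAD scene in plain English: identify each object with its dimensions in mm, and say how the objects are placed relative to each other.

A is a table: top 1065 mm (x) × 752 mm (y), 30 mm thick, upper face at z = 765 mm, on four round legs of 66 mm diameter, each leg's bounding box inset 54 mm from the nearest pair of top edges, running from z = 0 to the bottom of the top.

B is a spool: two coaxial disc flanges of radius 120 mm and thickness 21 mm, joined by a core cylinder of radius 56 mm and height 265 mm. The lower flange rests on z = 0 and the three cylinders share a vertical axis.

C is a straight ladder. Two 43×58 mm vertical rails, 2053 mm tall, stand 371 mm apart (outside-to-outside) with their front faces coplanar on the −y side. 7 rungs, each 58 mm deep and 26 mm tall, span between the inner faces of the rails, front faces flush with the rails. The lowest rung's underside is at z = 153 mm and rungs are spaced 274 mm apart (underside to underside).

The spool is against the table's +x side, with their −y faces flush. The ladder is on top of the table, centred.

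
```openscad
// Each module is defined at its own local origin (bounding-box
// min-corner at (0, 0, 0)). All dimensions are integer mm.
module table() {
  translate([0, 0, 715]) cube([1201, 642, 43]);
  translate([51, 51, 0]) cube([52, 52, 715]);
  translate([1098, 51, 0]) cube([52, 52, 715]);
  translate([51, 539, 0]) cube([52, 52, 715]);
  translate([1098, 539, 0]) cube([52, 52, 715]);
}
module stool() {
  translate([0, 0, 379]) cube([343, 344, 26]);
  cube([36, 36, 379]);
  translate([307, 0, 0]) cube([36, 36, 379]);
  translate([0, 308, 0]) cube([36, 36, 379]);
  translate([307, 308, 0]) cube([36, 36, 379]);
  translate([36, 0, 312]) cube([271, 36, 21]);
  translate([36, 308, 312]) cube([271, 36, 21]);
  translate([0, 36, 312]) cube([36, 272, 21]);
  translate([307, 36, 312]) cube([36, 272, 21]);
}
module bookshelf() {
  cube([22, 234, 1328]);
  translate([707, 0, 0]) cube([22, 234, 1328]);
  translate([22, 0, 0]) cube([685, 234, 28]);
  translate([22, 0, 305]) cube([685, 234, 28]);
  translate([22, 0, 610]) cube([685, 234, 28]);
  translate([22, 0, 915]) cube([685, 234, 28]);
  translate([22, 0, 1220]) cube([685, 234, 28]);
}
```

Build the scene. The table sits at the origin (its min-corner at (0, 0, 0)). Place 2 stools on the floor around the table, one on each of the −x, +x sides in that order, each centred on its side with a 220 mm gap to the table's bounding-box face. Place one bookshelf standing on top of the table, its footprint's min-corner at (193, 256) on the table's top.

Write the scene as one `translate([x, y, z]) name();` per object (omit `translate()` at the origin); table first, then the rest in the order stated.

table();
translate([-563, 149, 0]) stool();
translate([1421, 149, 0]) stool();
translate([193, 256, 758]) bookshelf();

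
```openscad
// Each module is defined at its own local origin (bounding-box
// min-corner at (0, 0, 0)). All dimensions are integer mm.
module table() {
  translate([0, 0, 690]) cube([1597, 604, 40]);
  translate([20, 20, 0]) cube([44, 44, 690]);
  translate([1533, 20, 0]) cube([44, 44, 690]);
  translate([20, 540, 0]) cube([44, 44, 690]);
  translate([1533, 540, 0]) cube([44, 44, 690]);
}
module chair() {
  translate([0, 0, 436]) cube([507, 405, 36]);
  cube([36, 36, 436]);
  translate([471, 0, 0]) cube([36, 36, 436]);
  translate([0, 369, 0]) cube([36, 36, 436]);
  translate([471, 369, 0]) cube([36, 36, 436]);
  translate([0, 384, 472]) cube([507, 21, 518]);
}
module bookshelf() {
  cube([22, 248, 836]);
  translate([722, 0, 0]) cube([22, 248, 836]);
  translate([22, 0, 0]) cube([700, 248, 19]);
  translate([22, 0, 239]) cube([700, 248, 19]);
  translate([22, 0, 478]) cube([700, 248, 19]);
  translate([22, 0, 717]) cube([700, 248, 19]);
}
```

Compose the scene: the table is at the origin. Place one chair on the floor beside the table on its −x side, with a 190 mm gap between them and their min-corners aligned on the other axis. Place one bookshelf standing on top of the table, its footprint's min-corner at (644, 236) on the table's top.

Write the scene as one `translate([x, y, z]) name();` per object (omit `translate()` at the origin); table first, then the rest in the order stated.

table();
translate([-697, 0, 0]) chair();
translate([644, 236, 730]) bookshelf();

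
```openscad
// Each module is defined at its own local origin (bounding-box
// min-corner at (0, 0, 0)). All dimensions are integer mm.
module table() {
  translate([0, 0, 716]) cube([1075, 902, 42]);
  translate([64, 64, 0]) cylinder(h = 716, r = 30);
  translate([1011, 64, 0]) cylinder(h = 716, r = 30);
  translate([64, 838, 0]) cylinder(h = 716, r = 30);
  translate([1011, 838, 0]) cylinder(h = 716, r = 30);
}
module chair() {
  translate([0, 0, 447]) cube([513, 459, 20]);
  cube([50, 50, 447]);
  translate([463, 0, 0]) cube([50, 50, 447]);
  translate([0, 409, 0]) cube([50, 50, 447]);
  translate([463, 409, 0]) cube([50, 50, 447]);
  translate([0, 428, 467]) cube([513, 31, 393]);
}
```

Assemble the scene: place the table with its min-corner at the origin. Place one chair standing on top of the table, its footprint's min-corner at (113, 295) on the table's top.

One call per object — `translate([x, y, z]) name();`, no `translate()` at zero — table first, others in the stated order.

table();
translate([113, 295, 758]) chair();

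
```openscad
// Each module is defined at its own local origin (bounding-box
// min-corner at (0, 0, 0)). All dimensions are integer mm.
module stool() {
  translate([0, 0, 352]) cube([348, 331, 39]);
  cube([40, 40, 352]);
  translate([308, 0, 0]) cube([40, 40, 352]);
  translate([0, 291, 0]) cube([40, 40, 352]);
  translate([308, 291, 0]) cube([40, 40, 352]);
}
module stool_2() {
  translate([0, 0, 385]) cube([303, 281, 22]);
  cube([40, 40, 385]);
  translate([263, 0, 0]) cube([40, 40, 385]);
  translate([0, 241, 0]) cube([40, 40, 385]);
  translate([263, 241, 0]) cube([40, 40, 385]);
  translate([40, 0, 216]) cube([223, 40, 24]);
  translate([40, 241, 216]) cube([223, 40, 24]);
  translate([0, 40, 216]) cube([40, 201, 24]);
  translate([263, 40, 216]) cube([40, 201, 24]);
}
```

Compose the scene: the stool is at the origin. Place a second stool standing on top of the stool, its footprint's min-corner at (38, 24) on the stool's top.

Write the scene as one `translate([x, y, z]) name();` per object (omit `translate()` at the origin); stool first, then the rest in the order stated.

stool();
translate([38, 24, 391]) stool_2();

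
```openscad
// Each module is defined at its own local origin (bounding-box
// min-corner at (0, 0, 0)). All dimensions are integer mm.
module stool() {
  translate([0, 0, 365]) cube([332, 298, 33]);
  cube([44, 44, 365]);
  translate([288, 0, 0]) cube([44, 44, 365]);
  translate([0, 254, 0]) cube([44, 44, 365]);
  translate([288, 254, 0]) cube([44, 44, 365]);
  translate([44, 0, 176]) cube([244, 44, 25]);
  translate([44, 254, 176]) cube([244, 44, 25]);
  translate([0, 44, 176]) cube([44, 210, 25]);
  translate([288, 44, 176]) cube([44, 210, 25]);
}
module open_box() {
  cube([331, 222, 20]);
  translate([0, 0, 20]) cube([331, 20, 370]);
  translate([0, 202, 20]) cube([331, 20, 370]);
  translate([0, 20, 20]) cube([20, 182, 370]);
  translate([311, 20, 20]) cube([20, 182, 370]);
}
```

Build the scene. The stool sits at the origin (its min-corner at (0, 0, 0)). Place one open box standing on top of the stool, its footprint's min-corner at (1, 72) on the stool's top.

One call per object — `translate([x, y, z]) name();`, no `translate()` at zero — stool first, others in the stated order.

stool();
translate([1, 72, 398]) open_box();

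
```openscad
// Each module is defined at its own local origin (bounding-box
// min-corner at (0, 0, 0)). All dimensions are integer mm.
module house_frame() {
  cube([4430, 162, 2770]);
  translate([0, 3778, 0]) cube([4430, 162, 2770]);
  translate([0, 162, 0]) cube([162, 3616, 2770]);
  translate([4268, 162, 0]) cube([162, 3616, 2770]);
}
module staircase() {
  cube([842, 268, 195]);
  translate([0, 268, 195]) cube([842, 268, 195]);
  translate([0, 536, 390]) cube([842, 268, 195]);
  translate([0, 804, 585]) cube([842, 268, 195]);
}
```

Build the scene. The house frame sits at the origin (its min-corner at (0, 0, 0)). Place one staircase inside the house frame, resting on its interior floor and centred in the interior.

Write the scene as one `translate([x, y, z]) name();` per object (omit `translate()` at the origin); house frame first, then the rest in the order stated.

house_frame();
translate([1794, 1434, 0]) staircase();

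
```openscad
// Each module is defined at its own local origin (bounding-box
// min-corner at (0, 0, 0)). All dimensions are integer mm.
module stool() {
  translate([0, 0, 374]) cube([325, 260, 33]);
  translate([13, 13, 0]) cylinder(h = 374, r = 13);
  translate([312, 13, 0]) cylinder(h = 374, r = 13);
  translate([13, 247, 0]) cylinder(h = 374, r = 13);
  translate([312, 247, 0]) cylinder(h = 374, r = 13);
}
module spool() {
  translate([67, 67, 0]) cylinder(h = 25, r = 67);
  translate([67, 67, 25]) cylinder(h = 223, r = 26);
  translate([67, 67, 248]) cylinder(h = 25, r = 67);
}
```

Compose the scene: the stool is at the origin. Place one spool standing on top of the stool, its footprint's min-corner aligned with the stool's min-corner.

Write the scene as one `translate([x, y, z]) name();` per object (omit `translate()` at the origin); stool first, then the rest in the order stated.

stool();
translate([0, 0, 407]) spool();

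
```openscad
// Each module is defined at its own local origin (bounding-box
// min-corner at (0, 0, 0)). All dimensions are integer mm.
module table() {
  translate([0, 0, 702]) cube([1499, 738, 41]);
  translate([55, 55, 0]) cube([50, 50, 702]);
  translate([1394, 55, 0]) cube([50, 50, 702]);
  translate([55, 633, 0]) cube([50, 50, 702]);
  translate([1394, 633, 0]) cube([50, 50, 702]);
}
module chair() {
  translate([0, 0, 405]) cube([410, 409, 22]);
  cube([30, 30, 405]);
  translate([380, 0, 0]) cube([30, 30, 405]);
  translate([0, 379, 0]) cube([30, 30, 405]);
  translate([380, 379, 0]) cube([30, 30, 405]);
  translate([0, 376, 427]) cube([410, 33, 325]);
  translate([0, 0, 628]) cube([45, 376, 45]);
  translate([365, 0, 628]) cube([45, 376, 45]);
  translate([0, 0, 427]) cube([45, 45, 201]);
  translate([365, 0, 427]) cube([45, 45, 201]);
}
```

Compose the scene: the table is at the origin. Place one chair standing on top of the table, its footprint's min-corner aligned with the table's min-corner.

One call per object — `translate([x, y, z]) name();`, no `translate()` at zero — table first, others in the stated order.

table();
translate([0, 0, 743]) chair();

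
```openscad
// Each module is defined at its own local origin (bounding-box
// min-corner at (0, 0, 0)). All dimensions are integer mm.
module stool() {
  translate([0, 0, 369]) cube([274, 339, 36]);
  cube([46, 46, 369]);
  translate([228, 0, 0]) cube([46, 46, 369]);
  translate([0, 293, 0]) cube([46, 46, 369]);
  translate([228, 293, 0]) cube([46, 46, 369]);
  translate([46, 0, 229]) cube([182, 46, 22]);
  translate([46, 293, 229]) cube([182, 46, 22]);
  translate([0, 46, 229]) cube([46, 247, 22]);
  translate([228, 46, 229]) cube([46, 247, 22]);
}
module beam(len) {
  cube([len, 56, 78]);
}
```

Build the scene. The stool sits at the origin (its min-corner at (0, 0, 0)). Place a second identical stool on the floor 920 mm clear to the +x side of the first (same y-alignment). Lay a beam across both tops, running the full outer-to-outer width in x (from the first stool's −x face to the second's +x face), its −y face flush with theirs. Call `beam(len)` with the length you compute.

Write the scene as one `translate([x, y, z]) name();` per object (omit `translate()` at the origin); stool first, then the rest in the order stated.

stool();
translate([1194, 0, 0]) stool();
translate([0, 0, 405]) beam(1468);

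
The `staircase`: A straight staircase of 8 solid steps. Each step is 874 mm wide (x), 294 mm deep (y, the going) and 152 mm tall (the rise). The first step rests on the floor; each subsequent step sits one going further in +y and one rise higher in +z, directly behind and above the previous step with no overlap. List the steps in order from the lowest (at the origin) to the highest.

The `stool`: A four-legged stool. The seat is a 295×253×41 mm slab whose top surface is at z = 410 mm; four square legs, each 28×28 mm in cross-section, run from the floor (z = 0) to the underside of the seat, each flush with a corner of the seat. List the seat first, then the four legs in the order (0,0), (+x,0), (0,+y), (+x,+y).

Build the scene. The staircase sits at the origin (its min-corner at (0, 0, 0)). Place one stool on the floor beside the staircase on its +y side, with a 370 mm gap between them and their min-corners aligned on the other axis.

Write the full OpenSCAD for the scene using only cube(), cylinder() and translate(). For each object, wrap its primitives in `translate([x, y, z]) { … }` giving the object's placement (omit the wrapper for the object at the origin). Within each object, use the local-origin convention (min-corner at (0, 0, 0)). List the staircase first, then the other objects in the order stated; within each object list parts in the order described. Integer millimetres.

cube([874, 294, 152]);
translate([0, 294, 152]) cube([874, 294, 152]);
translate([0, 588, 304]) cube([874, 294, 152]);
translate([0, 882, 456]) cube([874, 294, 152]);
translate([0, 1176, 608]) cube([874, 294, 152]);
translate([0, 1470, 760]) cube([874, 294, 152]);
translate([0, 1764, 912]) cube([874, 294, 152]);
translate([0, 2058, 1064]) cube([874, 294, 152]);
translate([0, 2722, 0]) {
  translate([0, 0, 369]) cube([295, 253, 41]);
  cube([28, 28, 369]);
  translate([267, 0, 0]) cube([28, 28, 369]);
  translate([0, 225, 0]) cube([28, 28, 369]);
  translate([267, 225, 0]) cube([28, 28, 369]);
}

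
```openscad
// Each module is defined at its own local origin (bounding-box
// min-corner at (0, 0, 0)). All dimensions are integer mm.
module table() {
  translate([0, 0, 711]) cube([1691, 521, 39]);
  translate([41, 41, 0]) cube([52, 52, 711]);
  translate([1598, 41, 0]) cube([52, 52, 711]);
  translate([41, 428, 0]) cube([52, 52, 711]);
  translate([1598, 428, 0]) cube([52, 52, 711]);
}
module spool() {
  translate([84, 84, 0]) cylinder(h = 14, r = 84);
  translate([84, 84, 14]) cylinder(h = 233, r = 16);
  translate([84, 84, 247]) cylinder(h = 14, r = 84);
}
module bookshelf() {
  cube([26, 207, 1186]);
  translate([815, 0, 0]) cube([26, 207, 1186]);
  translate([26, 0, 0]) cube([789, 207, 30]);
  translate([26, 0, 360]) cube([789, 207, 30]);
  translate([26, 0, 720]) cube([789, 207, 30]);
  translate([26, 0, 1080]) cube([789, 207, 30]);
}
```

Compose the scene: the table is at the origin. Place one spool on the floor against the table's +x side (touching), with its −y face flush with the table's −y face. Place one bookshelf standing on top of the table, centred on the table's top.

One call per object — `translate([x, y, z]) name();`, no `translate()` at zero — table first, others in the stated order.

table();
translate([1691, 0, 0]) spool();
translate([425, 157, 750]) bookshelf();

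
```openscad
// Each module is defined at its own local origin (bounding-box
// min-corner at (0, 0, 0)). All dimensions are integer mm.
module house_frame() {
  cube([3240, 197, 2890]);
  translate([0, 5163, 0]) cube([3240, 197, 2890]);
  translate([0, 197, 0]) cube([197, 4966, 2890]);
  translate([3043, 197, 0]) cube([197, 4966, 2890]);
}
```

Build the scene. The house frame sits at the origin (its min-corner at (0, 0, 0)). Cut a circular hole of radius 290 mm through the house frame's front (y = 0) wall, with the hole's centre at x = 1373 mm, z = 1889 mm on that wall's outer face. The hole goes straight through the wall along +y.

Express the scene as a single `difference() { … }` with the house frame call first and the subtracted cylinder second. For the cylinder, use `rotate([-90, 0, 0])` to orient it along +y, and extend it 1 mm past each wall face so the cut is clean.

difference() {
  house_frame();
  translate([1373, -1, 1889]) rotate([-90, 0, 0]) cylinder(h = 199, r = 290);
}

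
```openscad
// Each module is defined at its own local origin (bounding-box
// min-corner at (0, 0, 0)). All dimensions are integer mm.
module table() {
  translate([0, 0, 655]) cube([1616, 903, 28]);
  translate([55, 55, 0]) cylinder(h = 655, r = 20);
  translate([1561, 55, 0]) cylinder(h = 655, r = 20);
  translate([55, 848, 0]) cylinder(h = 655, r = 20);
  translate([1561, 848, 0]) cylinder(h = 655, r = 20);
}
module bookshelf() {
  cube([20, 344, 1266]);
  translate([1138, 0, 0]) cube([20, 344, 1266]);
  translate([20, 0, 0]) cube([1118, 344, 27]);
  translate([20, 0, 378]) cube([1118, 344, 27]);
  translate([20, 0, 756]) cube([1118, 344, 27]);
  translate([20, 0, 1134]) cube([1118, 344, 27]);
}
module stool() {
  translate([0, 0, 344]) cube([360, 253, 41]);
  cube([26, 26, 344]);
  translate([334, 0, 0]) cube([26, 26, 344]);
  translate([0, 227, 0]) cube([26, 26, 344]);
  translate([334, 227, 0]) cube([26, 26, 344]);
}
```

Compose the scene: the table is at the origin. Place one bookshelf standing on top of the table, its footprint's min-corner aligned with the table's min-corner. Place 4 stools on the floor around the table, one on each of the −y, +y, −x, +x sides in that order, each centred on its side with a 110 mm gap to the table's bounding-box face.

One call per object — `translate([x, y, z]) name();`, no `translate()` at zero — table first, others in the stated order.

table();
translate([0, 0, 683]) bookshelf();
translate([628, -363, 0]) stool();
translate([628, 1013, 0]) stool();
translate([-470, 325, 0]) stool();
translate([1726, 325, 0]) stool();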